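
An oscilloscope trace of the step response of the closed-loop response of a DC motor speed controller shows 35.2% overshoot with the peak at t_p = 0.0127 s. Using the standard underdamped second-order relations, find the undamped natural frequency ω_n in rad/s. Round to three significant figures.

ω_n ≈ 261 rad/s

From the overshoot, ζ = −ln(OS)/√(π²+ln²(OS)) = 0.315.
From t_p = π/ω_d, ω_d = π/0.0127 = 247 rad/s, so ω_n = ω_d/√(1−ζ²) = 261 rad/s.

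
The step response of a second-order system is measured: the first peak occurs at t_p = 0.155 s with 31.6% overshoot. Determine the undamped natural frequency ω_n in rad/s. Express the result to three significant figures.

ω_n ≈ 21.6 rad/s

From the overshoot, ζ = −ln(OS)/√(π²+ln²(OS)) = 0.344.
t_p = π/ω_d ⇒ ω_d = 20.3 rad/s; then ω_n = ω_d/√(1−ζ²) = 21.6 rad/s.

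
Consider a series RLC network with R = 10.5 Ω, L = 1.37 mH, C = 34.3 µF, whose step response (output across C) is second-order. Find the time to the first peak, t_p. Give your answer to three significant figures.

For a series RLC circuit (capacitor voltage as output), ω_n = 1/√(LC) = 1/√(1.37 mH · 34.3 µF) = 4610 rad/s.
ζ = (R/2)·√(C/L) = (10.5/2)·√(34.3 µF/1.37 mH) = 0.831.
ω_d = 4610·√(1 − 0.831²) = 2570 rad/s. t_p = π/ω_d = 0.00122 s.

t_p ≈ 0.00122 s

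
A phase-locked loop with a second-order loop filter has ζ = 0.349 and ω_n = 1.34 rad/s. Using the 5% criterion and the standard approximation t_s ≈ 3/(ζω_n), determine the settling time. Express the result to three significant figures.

t_s ≈ 3/(ζω_n) = 3/(0.349 × 1.34) = 6.41 s.

t_s ≈ 6.41 s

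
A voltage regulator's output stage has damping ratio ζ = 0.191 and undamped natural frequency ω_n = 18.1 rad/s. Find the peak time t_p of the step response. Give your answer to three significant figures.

The damped frequency is ω_d = ω_n√(1−ζ²) = 18.1·√(1−0.0365) = 17.8 rad/s.
Peak time t_p = π/ω_d = π/17.8 = 0.177 s.

t_p ≈ 0.177 s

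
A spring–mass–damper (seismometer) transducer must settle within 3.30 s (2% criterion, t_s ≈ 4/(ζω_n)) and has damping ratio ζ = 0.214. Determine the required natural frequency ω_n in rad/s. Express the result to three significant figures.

ω_n ≈ 5.66 rad/s

Rearranging t_s ≈ 4/(ζω_n) gives ω_n = 4/(ζ·t_s) = 4/(0.214 × 3.30) = 5.66 rad/s.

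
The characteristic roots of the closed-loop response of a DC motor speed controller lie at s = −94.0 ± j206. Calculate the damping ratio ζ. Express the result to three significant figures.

ζ ≈ 0.415

|pole| = ω_n = √(94.0² + 206²) = 226 rad/s; ζ = cos θ = σ/ω_n = 0.415.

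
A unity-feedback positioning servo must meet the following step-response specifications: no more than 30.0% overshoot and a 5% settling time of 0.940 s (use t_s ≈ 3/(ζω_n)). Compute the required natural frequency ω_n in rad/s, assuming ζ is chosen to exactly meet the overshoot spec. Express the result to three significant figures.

ω_n ≈ 8.92 rad/s

Inverting the overshoot relation: ζ = |ln 0.300|/√(π² + ln²0.300) = 0.358.
Then ω_n = 3/(ζ t_s) = 3/(0.358 × 0.940) = 8.92 rad/s.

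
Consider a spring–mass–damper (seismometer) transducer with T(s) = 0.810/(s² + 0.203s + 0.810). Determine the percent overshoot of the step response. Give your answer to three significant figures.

ω_n = √0.810 = 0.900 rad/s; ζ = 0.203/(2·0.900) = 0.113.
%OS = 100·exp(−πζ/√(1−ζ²)) = 70.0%.

%OS ≈ 70.0%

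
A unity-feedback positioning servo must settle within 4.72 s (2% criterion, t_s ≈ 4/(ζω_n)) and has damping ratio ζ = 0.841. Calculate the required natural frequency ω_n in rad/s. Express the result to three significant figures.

Rearranging t_s ≈ 4/(ζω_n) gives ω_n = 4/(ζ·t_s) = 4/(0.841 × 4.72) = 1.01 rad/s.

ω_n ≈ 1.01 rad/s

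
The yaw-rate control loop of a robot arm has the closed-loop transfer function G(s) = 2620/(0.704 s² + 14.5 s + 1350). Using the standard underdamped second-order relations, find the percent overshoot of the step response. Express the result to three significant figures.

Dividing through by 0.704: denominator becomes s² + 20.60 s + 1918.
So ω_n = √1918 = 43.8 rad/s and ζ = 20.60/(2·43.8) = 0.235.
%OS = 100·exp(−πζ/√(1−ζ²)) = 46.8%.

%OS ≈ 46.8%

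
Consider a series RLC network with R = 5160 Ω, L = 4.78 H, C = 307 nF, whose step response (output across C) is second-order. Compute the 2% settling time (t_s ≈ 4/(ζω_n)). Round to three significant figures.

t_s ≈ 0.00741 s

For a series RLC circuit (capacitor voltage as output), ω_n = 1/√(LC) = 1/√(4.78 H · 307 nF) = 825 rad/s.
ζ = (R/2)·√(C/L) = (5160/2)·√(307 nF/4.78 H) = 0.654.
t_s ≈ 4/(ζω_n) = 0.00741 s.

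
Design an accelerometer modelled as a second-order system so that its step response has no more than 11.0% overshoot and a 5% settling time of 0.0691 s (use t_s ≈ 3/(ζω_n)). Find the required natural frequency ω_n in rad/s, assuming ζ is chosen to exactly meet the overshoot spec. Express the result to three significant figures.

Inverting the overshoot relation: ζ = |ln 0.110|/√(π² + ln²0.110) = 0.575.
From t_s ≈ 3/(ζω_n): ω_n = 3/(ζ·t_s) = 3/(0.575·0.0691) = 75.5 rad/s.

ω_n ≈ 75.5 rad/s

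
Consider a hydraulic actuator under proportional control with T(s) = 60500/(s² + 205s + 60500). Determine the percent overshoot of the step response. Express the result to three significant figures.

Matching coefficients with s² + 2ζω_n s + ω_n² gives ω_n² = 60500 ⇒ ω_n = 246 rad/s, and ζ = 205/(2ω_n) = 0.417.
Overshoot: exp(−π·0.417/√(1−0.417²)) = 0.237, i.e. 23.7%.

%OS ≈ 23.7%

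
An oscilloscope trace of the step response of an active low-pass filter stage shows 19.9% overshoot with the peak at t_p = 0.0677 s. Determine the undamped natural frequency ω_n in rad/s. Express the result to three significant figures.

From the overshoot, ζ = −ln(OS)/√(π²+ln²(OS)) = 0.457.
From t_p = π/ω_d, ω_d = π/0.0677 = 46.4 rad/s, so ω_n = ω_d/√(1−ζ²) = 52.2 rad/s.

ω_n ≈ 52.2 rad/s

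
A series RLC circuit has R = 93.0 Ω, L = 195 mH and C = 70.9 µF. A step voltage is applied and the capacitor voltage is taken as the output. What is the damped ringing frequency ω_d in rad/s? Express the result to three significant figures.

For a series RLC circuit (capacitor voltage as output), ω_n = 1/√(LC) = 1/√(195 mH · 70.9 µF) = 269 rad/s.
ζ = (R/2)·√(C/L) = (93.0/2)·√(70.9 µF/195 mH) = 0.887.
ω_d = ω_n√(1−ζ²) = 124 rad/s.

ω_d ≈ 124 rad/s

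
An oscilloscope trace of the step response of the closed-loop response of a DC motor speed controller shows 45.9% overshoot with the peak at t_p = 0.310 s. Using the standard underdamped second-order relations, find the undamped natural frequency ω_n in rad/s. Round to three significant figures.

ω_n ≈ 10.4 rad/s

The overshoot fixes ζ = −ln(OS)/√(π²+ln²(OS)) = 0.241.
t_p = π/ω_d ⇒ ω_d = 10.1 rad/s; then ω_n = ω_d/√(1−ζ²) = 10.4 rad/s.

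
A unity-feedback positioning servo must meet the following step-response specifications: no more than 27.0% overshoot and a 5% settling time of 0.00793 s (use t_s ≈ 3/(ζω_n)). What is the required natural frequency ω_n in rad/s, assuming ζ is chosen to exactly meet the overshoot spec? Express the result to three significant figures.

ω_n ≈ 983 rad/s

ζ = −ln(OS)/√(π² + (ln OS)²). With OS = 0.270, ln OS = −1.309 and ζ = 1.309/3.404 = 0.385.
Then ω_n = 3/(ζ t_s) = 3/(0.385 × 0.00793) = 983 rad/s.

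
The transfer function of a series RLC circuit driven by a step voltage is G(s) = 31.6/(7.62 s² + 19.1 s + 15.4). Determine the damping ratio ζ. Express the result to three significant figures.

Dividing through by 7.62: denominator becomes s² + 2.507 s + 2.021.
So ω_n = √2.021 = 1.42 rad/s and ζ = 2.507/(2·1.42) = 0.882.

ζ ≈ 0.882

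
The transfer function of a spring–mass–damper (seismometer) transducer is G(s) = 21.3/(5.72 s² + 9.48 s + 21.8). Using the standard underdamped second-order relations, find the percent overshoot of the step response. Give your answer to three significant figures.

Dividing through by 5.72: denominator becomes s² + 1.657 s + 3.811.
So ω_n = √3.811 = 1.95 rad/s and ζ = 1.657/(2·1.95) = 0.424.
Overshoot: exp(−π·0.424/√(1−0.424²)) = 0.229, i.e. 22.9%.

%OS ≈ 22.9%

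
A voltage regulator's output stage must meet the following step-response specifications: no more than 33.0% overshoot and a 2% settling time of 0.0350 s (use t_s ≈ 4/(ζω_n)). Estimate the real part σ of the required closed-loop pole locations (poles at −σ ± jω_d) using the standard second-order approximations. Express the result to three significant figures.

σ ≈ 114

The settling-time spec alone fixes σ = ζω_n = 4/t_s = 4/0.0350 = 114.
(Overshoot then fixes ζ = 0.333 and hence ω_d = σ·√(1−ζ²)/ζ = 324 rad/s.)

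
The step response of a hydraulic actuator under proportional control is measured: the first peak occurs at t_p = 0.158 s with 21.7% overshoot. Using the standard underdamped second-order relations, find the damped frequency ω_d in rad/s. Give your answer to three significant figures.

ω_d ≈ 19.9 rad/s

t_p = π/ω_d, so ω_d = π/0.158 = 19.9 rad/s.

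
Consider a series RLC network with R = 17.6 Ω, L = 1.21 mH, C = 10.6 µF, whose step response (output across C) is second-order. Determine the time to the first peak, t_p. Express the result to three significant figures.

For a series RLC circuit (capacitor voltage as output), ω_n = 1/√(LC) = 1/√(1.21 mH · 10.6 µF) = 8830 rad/s.
ζ = (R/2)·√(C/L) = (17.6/2)·√(10.6 µF/1.21 mH) = 0.824.
ω_d = 8830·√(1 − 0.824²) = 5010 rad/s. t_p = π/ω_d = 0.000627 s.

t_p ≈ 0.000627 s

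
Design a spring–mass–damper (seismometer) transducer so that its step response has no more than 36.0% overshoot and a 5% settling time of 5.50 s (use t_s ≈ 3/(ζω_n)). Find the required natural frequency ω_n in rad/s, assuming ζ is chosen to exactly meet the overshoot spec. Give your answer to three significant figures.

Inverting the overshoot relation: ζ = |ln 0.360|/√(π² + ln²0.360) = 0.309.
From t_s ≈ 3/(ζω_n): ω_n = 3/(ζ·t_s) = 3/(0.309·5.50) = 1.76 rad/s.

ω_n ≈ 1.76 rad/s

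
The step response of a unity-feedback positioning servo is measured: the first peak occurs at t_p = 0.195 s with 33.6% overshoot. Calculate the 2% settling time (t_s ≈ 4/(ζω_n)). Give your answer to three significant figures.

ζ from %OS: ζ = |ln 0.336|/√(π²+ln²0.336) = 0.328.
t_p = π/ω_d ⇒ ω_d = 16.1 rad/s; then ω_n = ω_d/√(1−ζ²) = 17.1 rad/s.
t_s ≈ 4/(ζω_n) = 4/(0.328·17.1) = 0.715 s.

t_s ≈ 0.715 s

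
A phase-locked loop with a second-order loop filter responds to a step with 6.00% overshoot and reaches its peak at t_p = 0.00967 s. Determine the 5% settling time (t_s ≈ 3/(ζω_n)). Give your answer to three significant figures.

t_s ≈ 0.0103 s

ζ from %OS: ζ = |ln 0.0600|/√(π²+ln²0.0600) = 0.667.
t_p = π/ω_d ⇒ ω_d = 325 rad/s; then ω_n = ω_d/√(1−ζ²) = 436 rad/s.
t_s ≈ 3/(ζω_n) = 3/(0.667·436) = 0.0103 s.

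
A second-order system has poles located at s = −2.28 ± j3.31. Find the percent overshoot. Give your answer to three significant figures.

%OS ≈ 11.5%

The poles are at −σ ± jω_d with σ = 2.28 and ω_d = 3.31, so ω_n = √(σ²+ω_d²) = 4.02 rad/s and ζ = σ/ω_n = 0.567.
Overshoot: exp(−π·0.567/√(1−0.567²)) = 0.115, i.e. 11.5%.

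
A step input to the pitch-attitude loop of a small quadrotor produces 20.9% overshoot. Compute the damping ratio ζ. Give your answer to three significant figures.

ζ ≈ 0.446

Inverting the overshoot relation: ζ = |ln 0.209|/√(π² + ln²0.209) = 0.446.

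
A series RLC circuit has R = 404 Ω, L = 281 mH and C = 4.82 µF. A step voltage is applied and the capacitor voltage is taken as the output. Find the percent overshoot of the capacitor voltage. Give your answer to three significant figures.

%OS ≈ 0.825%

For a series RLC circuit (capacitor voltage as output), ω_n = 1/√(LC) = 1/√(281 mH · 4.82 µF) = 859 rad/s.
ζ = (R/2)·√(C/L) = (404/2)·√(4.82 µF/281 mH) = 0.837.
Overshoot: exp(−π·0.837/√(1−0.837²)) = 0.00825, i.e. 0.825%.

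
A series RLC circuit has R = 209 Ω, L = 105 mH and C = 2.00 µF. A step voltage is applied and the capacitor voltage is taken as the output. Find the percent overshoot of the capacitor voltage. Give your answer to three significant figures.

%OS ≈ 20.0%

For a series RLC circuit (capacitor voltage as output), ω_n = 1/√(LC) = 1/√(105 mH · 2.00 µF) = 2180 rad/s.
ζ = (R/2)·√(C/L) = (209/2)·√(2.00 µF/105 mH) = 0.456.
Overshoot: exp(−π·0.456/√(1−0.456²)) = 0.200, i.e. 20.0%.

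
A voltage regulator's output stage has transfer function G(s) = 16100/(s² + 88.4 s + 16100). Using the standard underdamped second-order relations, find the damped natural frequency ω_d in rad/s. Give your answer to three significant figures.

Comparing the denominator to s² + 2ζω_n s + ω_n²: ω_n = √16100 = 127 rad/s, and 2ζω_n = 88.4 so ζ = 88.4/(2·127) = 0.348.
ω_d = 127·√(1 − 0.348²) = 119 rad/s.

ω_d ≈ 119 rad/s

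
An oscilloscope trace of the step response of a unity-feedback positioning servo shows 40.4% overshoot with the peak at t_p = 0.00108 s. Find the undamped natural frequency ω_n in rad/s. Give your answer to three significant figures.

ω_n ≈ 3030 rad/s

ζ from %OS: ζ = |ln 0.404|/√(π²+ln²0.404) = 0.277.
From t_p = π/ω_d, ω_d = π/0.00108 = 2910 rad/s, so ω_n = ω_d/√(1−ζ²) = 3030 rad/s.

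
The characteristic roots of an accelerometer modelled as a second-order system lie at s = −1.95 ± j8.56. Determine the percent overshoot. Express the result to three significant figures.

%OS ≈ 48.9%

With σ = 1.95, ω_d = 8.56: ω_n = √(σ²+ω_d²) = 8.78 rad/s, ζ = σ/ω_n = 0.222.
%OS = 100 e^{−πζ/√(1−ζ²)} with ζ = 0.222 gives 48.9%.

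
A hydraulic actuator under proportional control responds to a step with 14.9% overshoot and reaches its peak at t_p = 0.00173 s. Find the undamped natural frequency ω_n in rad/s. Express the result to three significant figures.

ω_n ≈ 2120 rad/s

The overshoot fixes ζ = −ln(OS)/√(π²+ln²(OS)) = 0.518.
From t_p = π/ω_d, ω_d = π/0.00173 = 1820 rad/s, so ω_n = ω_d/√(1−ζ²) = 2120 rad/s.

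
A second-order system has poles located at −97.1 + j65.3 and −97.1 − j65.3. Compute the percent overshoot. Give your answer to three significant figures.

With σ = 97.1, ω_d = 65.3: ω_n = √(σ²+ω_d²) = 117 rad/s, ζ = σ/ω_n = 0.830.
%OS = 100·exp(−πζ/√(1−ζ²)) = 0.936%.

%OS ≈ 0.936%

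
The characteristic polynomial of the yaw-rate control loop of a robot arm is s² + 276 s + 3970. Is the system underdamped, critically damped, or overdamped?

a² − 4b = 60000 > 0 (two distinct real roots); the system is overdamped.

overdamped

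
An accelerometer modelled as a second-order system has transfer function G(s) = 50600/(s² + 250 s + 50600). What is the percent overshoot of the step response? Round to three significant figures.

%OS ≈ 12.2%

Matching coefficients with s² + 2ζω_n s + ω_n² gives ω_n² = 50600 ⇒ ω_n = 225 rad/s, and ζ = 250/(2ω_n) = 0.556.
%OS = 100·exp(−πζ/√(1−ζ²)) = 12.2%.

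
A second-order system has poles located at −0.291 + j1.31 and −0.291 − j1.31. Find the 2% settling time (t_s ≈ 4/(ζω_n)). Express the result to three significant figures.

t_s ≈ 13.7 s

For poles at −σ ± jω_d, ζω_n = σ = 0.291, so t_s ≈ 4/σ = 13.7 s.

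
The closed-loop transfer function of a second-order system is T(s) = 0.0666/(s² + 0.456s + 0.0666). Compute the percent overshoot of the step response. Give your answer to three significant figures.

%OS ≈ 0.267%

Matching coefficients with s² + 2ζω_n s + ω_n² gives ω_n² = 0.0666 ⇒ ω_n = 0.258 rad/s, and ζ = 0.456/(2ω_n) = 0.883.
%OS = 100 e^{−πζ/√(1−ζ²)} with ζ = 0.883 gives 0.267%.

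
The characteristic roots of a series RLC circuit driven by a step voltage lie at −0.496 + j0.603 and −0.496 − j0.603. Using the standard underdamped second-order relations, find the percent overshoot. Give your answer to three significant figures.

The poles are at −σ ± jω_d with σ = 0.496 and ω_d = 0.603, so ω_n = √(σ²+ω_d²) = 0.781 rad/s and ζ = σ/ω_n = 0.635.
%OS = 100 e^{−πζ/√(1−ζ²)} with ζ = 0.635 gives 7.55%.

%OS ≈ 7.55%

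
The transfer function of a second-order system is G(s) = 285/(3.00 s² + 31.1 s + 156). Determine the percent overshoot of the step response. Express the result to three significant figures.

%OS ≈ 3.88%

Dividing through by 3.00: denominator becomes s² + 10.37 s + 52.00.
So ω_n = √52.00 = 7.21 rad/s and ζ = 10.37/(2·7.21) = 0.719.
%OS = 100·exp(−πζ/√(1−ζ²)) = 3.88%.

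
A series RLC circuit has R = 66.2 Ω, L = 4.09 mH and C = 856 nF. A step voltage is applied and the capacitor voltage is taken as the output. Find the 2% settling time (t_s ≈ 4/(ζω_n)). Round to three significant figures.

t_s ≈ 0.000494 s

For a series RLC circuit (capacitor voltage as output), ω_n = 1/√(LC) = 1/√(4.09 mH · 856 nF) = 16900 rad/s.
ζ = (R/2)·√(C/L) = (66.2/2)·√(856 nF/4.09 mH) = 0.479.
t_s ≈ 4/(ζω_n) = 0.000494 s.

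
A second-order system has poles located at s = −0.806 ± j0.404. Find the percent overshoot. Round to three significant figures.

The poles are at −σ ± jω_d with σ = 0.806 and ω_d = 0.404, so ω_n = √(σ²+ω_d²) = 0.902 rad/s and ζ = σ/ω_n = 0.894.
%OS = 100·exp(−πζ/√(1−ζ²)) = 0.190%.

%OS ≈ 0.190%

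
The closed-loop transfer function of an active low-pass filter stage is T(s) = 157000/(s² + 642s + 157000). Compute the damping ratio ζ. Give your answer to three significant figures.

Comparing the denominator to s² + 2ζω_n s + ω_n²: ω_n = √157000 = 396 rad/s, and 2ζω_n = 642 so ζ = 642/(2·396) = 0.810.

ζ ≈ 0.810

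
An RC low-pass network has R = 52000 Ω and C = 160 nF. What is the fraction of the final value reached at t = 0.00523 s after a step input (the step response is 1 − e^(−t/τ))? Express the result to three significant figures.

τ = RC = 52000 × 160 nF = 0.00832 s.
y(t)/y_∞ = 1 − e^(−t/τ) = 1 − e^(−0.00523/0.00832) = 1 − e^(−0.629) = 0.467.

y/y_∞ ≈ 0.467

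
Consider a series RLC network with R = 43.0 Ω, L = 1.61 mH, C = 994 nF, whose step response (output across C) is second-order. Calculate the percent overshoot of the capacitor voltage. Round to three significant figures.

%OS ≈ 13.7%

For a series RLC circuit (capacitor voltage as output), ω_n = 1/√(LC) = 1/√(1.61 mH · 994 nF) = 25000 rad/s.
ζ = (R/2)·√(C/L) = (43.0/2)·√(994 nF/1.61 mH) = 0.534.
%OS = 100 e^{−πζ/√(1−ζ²)} with ζ = 0.534 gives 13.7%.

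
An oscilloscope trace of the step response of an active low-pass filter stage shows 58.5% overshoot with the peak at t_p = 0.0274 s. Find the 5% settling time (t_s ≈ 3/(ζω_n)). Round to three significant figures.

t_s ≈ 0.153 s

ζ from %OS: ζ = |ln 0.585|/√(π²+ln²0.585) = 0.168.
t_p = π/ω_d ⇒ ω_d = 115 rad/s; then ω_n = ω_d/√(1−ζ²) = 116 rad/s.
t_s ≈ 3/(ζω_n) = 3/(0.168·116) = 0.153 s.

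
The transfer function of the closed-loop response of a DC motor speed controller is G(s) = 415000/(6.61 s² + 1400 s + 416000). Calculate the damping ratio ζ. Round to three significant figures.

ζ ≈ 0.422

Dividing through by 6.61: denominator becomes s² + 211.8 s + 62930.
So ω_n = √62930 = 251 rad/s and ζ = 211.8/(2·251) = 0.422.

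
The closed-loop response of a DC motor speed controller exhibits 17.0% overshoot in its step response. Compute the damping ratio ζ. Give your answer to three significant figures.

ζ ≈ 0.491

Inverting the overshoot relation: ζ = |ln 0.170|/√(π² + ln²0.170) = 0.491.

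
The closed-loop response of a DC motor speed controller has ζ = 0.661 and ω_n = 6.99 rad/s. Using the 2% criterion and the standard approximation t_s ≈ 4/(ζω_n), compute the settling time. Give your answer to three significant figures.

t_s ≈ 0.866 s

t_s ≈ 4/(ζω_n) = 4/(0.661 × 6.99) = 0.866 s.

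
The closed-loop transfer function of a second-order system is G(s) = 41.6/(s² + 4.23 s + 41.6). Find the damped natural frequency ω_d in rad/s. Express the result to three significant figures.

Matching coefficients with s² + 2ζω_n s + ω_n² gives ω_n² = 41.6 ⇒ ω_n = 6.45 rad/s, and ζ = 4.23/(2ω_n) = 0.328.
ω_d = 6.45·√(1 − 0.328²) = 6.09 rad/s.

ω_d ≈ 6.09 rad/s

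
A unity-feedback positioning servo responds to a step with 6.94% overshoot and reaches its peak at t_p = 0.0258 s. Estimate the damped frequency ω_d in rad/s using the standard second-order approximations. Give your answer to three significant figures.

t_p = π/ω_d, so ω_d = π/0.0258 = 122 rad/s.

ω_d ≈ 122 rad/s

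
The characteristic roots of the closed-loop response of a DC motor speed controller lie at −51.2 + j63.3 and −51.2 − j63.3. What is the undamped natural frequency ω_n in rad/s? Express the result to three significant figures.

With σ = 51.2, ω_d = 63.3: ω_n = √(σ²+ω_d²) = 81.4 rad/s, ζ = σ/ω_n = 0.629.

ω_n ≈ 81.4 rad/s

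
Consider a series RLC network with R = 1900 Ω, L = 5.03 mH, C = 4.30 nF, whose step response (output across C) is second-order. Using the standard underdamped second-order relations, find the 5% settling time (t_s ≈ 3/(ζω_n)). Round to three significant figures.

t_s ≈ 0.0000159 s

For a series RLC circuit (capacitor voltage as output), ω_n = 1/√(LC) = 1/√(5.03 mH · 4.30 nF) = 215000 rad/s.
ζ = (R/2)·√(C/L) = (1900/2)·√(4.30 nF/5.03 mH) = 0.878.
t_s ≈ 3/(ζω_n) = 0.0000159 s.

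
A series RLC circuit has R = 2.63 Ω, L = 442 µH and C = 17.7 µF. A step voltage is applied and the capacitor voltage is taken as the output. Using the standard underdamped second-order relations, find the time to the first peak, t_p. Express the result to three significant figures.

For a series RLC circuit (capacitor voltage as output), ω_n = 1/√(LC) = 1/√(442 µH · 17.7 µF) = 11300 rad/s.
ζ = (R/2)·√(C/L) = (2.63/2)·√(17.7 µF/442 µH) = 0.263.
The damped frequency ω_d = ω_n√(1−ζ²) = 10900 rad/s. t_p = π/ω_d = 0.000288 s.

t_p ≈ 0.000288 s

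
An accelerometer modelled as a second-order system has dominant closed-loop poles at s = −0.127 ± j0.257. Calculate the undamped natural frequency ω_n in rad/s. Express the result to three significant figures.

ω_n ≈ 0.287 rad/s

With σ = 0.127, ω_d = 0.257: ω_n = √(σ²+ω_d²) = 0.287 rad/s, ζ = σ/ω_n = 0.443.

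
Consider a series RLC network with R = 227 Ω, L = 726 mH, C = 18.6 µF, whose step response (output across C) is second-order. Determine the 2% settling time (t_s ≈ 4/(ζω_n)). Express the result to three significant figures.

t_s ≈ 0.0256 s

For a series RLC circuit (capacitor voltage as output), ω_n = 1/√(LC) = 1/√(726 mH · 18.6 µF) = 272 rad/s.
ζ = (R/2)·√(C/L) = (227/2)·√(18.6 µF/726 mH) = 0.574.
t_s ≈ 4/(ζω_n) = 0.0256 s.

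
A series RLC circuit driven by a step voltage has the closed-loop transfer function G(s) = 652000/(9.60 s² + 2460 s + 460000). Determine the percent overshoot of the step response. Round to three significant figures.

Dividing through by 9.60: denominator becomes s² + 256.2 s + 47920.
So ω_n = √47920 = 219 rad/s and ζ = 256.2/(2·219) = 0.585.
%OS = 100·exp(−πζ/√(1−ζ²)) = 10.4%.

%OS ≈ 10.4%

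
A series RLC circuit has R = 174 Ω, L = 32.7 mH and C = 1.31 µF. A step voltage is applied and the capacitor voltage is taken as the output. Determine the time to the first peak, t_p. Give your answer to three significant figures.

t_p ≈ 0.000779 s

For a series RLC circuit (capacitor voltage as output), ω_n = 1/√(LC) = 1/√(32.7 mH · 1.31 µF) = 4830 rad/s.
ζ = (R/2)·√(C/L) = (174/2)·√(1.31 µF/32.7 mH) = 0.551.
The damped frequency ω_d = ω_n√(1−ζ²) = 4030 rad/s. t_p = π/ω_d = 0.000779 s.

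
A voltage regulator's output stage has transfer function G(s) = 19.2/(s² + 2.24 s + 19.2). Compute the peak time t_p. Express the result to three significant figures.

Matching coefficients with s² + 2ζω_n s + ω_n² gives ω_n² = 19.2 ⇒ ω_n = 4.38 rad/s, and ζ = 2.24/(2ω_n) = 0.256.
ω_d = 4.38·√(1 − 0.256²) = 4.24 rad/s. Then t_p = π/ω_d = 0.742 s.

t_p ≈ 0.742 s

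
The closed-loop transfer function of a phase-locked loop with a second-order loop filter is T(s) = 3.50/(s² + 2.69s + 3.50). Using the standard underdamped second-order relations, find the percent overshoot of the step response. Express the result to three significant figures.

%OS ≈ 3.88%

Comparing the denominator to s² + 2ζω_n s + ω_n²: ω_n = √3.50 = 1.87 rad/s, and 2ζω_n = 2.69 so ζ = 2.69/(2·1.87) = 0.719.
Overshoot: exp(−π·0.719/√(1−0.719²)) = 0.0388, i.e. 3.88%.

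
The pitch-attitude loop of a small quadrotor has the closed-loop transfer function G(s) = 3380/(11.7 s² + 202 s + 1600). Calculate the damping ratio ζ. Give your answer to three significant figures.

ζ ≈ 0.738

Dividing through by 11.7: denominator becomes s² + 17.26 s + 136.8.
So ω_n = √136.8 = 11.7 rad/s and ζ = 17.26/(2·11.7) = 0.738.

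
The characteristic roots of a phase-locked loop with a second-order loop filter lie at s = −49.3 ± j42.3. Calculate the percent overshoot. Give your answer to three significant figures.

%OS ≈ 2.57%

The poles are at −σ ± jω_d with σ = 49.3 and ω_d = 42.3, so ω_n = √(σ²+ω_d²) = 65.0 rad/s and ζ = σ/ω_n = 0.759.
%OS = 100 e^{−πζ/√(1−ζ²)} with ζ = 0.759 gives 2.57%.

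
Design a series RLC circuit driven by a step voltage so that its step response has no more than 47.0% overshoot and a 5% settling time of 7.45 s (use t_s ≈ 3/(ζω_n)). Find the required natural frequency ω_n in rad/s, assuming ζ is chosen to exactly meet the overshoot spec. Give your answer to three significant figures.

ω_n ≈ 1.72 rad/s

From %OS = 100·exp(−πζ/√(1−ζ²)), invert to get ζ = −ln(OS)/√(π² + ln²(OS)) with OS = 0.470.
−ln 0.470 = 0.7550, so ζ = 0.7550/√(π² + 0.5701) = 0.234.
From t_s ≈ 3/(ζω_n): ω_n = 3/(ζ·t_s) = 3/(0.234·7.45) = 1.72 rad/s.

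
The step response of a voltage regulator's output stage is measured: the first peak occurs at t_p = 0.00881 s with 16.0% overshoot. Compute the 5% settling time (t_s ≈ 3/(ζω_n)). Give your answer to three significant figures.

t_s ≈ 0.0144 s

ζ from %OS: ζ = |ln 0.160|/√(π²+ln²0.160) = 0.504.
From t_p = π/ω_d, ω_d = π/0.00881 = 357 rad/s, so ω_n = ω_d/√(1−ζ²) = 413 rad/s.
t_s ≈ 3/(ζω_n) = 3/(0.504·413) = 0.0144 s.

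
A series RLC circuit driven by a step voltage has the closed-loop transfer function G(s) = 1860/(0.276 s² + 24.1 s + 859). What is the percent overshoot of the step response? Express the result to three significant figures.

%OS ≈ 1.93%

Dividing through by 0.276: denominator becomes s² + 87.32 s + 3112.
So ω_n = √3112 = 55.8 rad/s and ζ = 87.32/(2·55.8) = 0.783.
Overshoot: exp(−π·0.783/√(1−0.783²)) = 0.0193, i.e. 1.93%.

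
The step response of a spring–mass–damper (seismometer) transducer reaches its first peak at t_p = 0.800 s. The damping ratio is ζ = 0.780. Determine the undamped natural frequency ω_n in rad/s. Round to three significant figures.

Peak time t_p = π/ω_d, so ω_d = π/t_p = π/0.800 = 3.93 rad/s.
ω_n = ω_d/√(1−ζ²) = 3.93/√0.392 = 6.28 rad/s.

ω_n ≈ 6.28 rad/s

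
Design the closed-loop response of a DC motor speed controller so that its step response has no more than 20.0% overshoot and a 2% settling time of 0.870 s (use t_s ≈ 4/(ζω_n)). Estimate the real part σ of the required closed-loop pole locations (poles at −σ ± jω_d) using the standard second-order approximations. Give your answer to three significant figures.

σ ≈ 4.60

The settling-time spec alone fixes σ = ζω_n = 4/t_s = 4/0.870 = 4.60.
(Overshoot then fixes ζ = 0.456 and hence ω_d = σ·√(1−ζ²)/ζ = 8.97 rad/s.)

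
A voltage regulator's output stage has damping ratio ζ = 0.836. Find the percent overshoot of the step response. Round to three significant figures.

%OS ≈ 0.834%

For an underdamped second-order system, %OS = 100·exp(−πζ/√(1−ζ²)).
πζ/√(1−ζ²) = π·0.836/√(1−0.699) = 4.786, so %OS = 100·e^(−4.786) = 0.834%.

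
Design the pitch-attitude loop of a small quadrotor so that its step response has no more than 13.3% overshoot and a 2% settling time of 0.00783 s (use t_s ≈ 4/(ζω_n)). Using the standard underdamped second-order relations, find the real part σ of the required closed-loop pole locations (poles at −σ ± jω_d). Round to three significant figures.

σ ≈ 511

The settling-time spec alone fixes σ = ζω_n = 4/t_s = 4/0.00783 = 511.
(Overshoot then fixes ζ = 0.540 and hence ω_d = σ·√(1−ζ²)/ζ = 796 rad/s.)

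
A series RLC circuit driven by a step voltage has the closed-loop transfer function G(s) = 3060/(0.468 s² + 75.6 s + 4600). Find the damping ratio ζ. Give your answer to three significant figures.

Dividing through by 0.468: denominator becomes s² + 161.5 s + 9829.
So ω_n = √9829 = 99.1 rad/s and ζ = 161.5/(2·99.1) = 0.815.

ζ ≈ 0.815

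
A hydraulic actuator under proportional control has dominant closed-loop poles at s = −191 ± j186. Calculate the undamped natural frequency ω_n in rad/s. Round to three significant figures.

ω_n ≈ 267 rad/s

|pole| = ω_n = √(191² + 186²) = 267 rad/s; ζ = cos θ = σ/ω_n = 0.716.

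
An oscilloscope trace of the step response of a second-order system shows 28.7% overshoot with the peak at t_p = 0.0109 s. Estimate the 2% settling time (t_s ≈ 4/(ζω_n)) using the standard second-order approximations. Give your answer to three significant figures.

From the overshoot, ζ = −ln(OS)/√(π²+ln²(OS)) = 0.369.
From t_p = π/ω_d, ω_d = π/0.0109 = 288 rad/s, so ω_n = ω_d/√(1−ζ²) = 310 rad/s.
t_s ≈ 4/(ζω_n) = 4/(0.369·310) = 0.0349 s.

t_s ≈ 0.0349 s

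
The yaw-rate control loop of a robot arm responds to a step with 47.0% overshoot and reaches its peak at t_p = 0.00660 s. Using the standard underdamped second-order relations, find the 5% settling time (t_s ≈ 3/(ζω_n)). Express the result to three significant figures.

t_s ≈ 0.0262 s

The overshoot fixes ζ = −ln(OS)/√(π²+ln²(OS)) = 0.234.
t_p = π/ω_d ⇒ ω_d = 476 rad/s; then ω_n = ω_d/√(1−ζ²) = 490 rad/s.
t_s ≈ 3/(ζω_n) = 3/(0.234·490) = 0.0262 s.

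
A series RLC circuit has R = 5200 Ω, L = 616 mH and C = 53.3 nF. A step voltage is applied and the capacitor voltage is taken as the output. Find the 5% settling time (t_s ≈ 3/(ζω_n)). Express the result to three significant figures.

For a series RLC circuit (capacitor voltage as output), ω_n = 1/√(LC) = 1/√(616 mH · 53.3 nF) = 5520 rad/s.
ζ = (R/2)·√(C/L) = (5200/2)·√(53.3 nF/616 mH) = 0.765.
t_s ≈ 3/(ζω_n) = 0.000711 s.

t_s ≈ 0.000711 s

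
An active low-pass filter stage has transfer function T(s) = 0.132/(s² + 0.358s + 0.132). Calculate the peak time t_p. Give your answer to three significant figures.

t_p ≈ 9.94 s

ω_n = √0.132 = 0.363 rad/s; ζ = 0.358/(2·0.363) = 0.493.
ω_d = 0.363·√(1 − 0.493²) = 0.316 rad/s. Then t_p = π/ω_d = 9.94 s.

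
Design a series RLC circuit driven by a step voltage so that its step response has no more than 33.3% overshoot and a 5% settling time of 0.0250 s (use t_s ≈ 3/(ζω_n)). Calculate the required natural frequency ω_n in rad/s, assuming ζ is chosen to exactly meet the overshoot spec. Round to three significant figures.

From %OS = 100·exp(−πζ/√(1−ζ²)), invert to get ζ = −ln(OS)/√(π² + ln²(OS)) with OS = 0.333.
−ln 0.333 = 1.100, so ζ = 1.100/√(π² + 1.209) = 0.330.
From t_s ≈ 3/(ζω_n): ω_n = 3/(ζ·t_s) = 3/(0.330·0.0250) = 363 rad/s.

ω_n ≈ 363 rad/s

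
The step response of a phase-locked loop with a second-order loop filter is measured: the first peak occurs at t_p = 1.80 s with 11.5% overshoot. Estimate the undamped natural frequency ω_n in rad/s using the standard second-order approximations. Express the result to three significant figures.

The overshoot fixes ζ = −ln(OS)/√(π²+ln²(OS)) = 0.567.
From t_p = π/ω_d, ω_d = π/1.80 = 1.75 rad/s, so ω_n = ω_d/√(1−ζ²) = 2.12 rad/s.

ω_n ≈ 2.12 rad/s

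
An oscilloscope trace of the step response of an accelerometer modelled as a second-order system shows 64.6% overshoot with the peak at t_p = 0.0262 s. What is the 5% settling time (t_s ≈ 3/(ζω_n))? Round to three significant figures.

ζ from %OS: ζ = |ln 0.646|/√(π²+ln²0.646) = 0.138.
t_p = π/ω_d ⇒ ω_d = 120 rad/s; then ω_n = ω_d/√(1−ζ²) = 121 rad/s.
t_s ≈ 3/(ζω_n) = 3/(0.138·121) = 0.180 s.

t_s ≈ 0.180 s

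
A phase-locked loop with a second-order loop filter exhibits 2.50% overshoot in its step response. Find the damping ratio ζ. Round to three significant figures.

ζ ≈ 0.761

From %OS = 100·exp(−πζ/√(1−ζ²)), invert to get ζ = −ln(OS)/√(π² + ln²(OS)) with OS = 0.0250.
−ln 0.0250 = 3.689, so ζ = 3.689/√(π² + 13.61) = 0.761.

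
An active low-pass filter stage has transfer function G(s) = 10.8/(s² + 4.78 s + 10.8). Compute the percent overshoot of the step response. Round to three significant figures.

Matching coefficients with s² + 2ζω_n s + ω_n² gives ω_n² = 10.8 ⇒ ω_n = 3.29 rad/s, and ζ = 4.78/(2ω_n) = 0.727.
%OS = 100·exp(−πζ/√(1−ζ²)) = 3.58%.

%OS ≈ 3.58%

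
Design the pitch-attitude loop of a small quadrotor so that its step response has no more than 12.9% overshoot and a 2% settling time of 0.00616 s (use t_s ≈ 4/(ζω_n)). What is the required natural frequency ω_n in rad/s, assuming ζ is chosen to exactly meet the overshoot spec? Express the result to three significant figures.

ω_n ≈ 1190 rad/s

ζ = −ln(OS)/√(π² + (ln OS)²). With OS = 0.129, ln OS = −2.048 and ζ = 2.048/3.750 = 0.546.
From t_s ≈ 4/(ζω_n): ω_n = 4/(ζ·t_s) = 4/(0.546·0.00616) = 1190 rad/s.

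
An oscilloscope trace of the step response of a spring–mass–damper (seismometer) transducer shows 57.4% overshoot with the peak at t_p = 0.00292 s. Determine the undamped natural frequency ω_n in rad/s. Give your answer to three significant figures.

From the overshoot, ζ = −ln(OS)/√(π²+ln²(OS)) = 0.174.
t_p = π/ω_d ⇒ ω_d = 1080 rad/s; then ω_n = ω_d/√(1−ζ²) = 1090 rad/s.

ω_n ≈ 1090 rad/s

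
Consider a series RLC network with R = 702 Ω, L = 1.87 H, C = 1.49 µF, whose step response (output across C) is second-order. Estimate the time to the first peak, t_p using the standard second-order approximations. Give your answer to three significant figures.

t_p ≈ 0.00552 s

For a series RLC circuit (capacitor voltage as output), ω_n = 1/√(LC) = 1/√(1.87 H · 1.49 µF) = 599 rad/s.
ζ = (R/2)·√(C/L) = (702/2)·√(1.49 µF/1.87 H) = 0.313.
ω_d = 599·√(1 − 0.313²) = 569 rad/s. t_p = π/ω_d = 0.00552 s.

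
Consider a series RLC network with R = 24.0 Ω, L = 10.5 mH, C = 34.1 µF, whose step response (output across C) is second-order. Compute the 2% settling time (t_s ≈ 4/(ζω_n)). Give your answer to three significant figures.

t_s ≈ 0.00350 s

For a series RLC circuit (capacitor voltage as output), ω_n = 1/√(LC) = 1/√(10.5 mH · 34.1 µF) = 1670 rad/s.
ζ = (R/2)·√(C/L) = (24.0/2)·√(34.1 µF/10.5 mH) = 0.684.
t_s ≈ 4/(ζω_n) = 0.00350 s.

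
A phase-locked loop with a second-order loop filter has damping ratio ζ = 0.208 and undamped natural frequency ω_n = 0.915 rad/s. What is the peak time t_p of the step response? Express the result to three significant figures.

t_p ≈ 3.51 s

The damped frequency is ω_d = ω_n√(1−ζ²) = 0.915·√(1−0.0433) = 0.895 rad/s.
Peak time t_p = π/ω_d = π/0.895 = 3.51 s.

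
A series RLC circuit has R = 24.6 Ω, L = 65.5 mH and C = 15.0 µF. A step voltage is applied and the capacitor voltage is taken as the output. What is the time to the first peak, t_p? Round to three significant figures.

For a series RLC circuit (capacitor voltage as output), ω_n = 1/√(LC) = 1/√(65.5 mH · 15.0 µF) = 1010 rad/s.
ζ = (R/2)·√(C/L) = (24.6/2)·√(15.0 µF/65.5 mH) = 0.186.
ω_d = ω_n√(1−ζ²) = 991 rad/s. t_p = π/ω_d = 0.00317 s.

t_p ≈ 0.00317 s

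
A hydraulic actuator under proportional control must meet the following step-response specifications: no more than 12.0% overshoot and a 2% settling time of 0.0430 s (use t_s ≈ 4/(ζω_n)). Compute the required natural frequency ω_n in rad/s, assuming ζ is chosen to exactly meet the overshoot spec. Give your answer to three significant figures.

ζ = −ln(OS)/√(π² + (ln OS)²). With OS = 0.120, ln OS = −2.120 and ζ = 2.120/3.790 = 0.559.
From t_s ≈ 4/(ζω_n): ω_n = 4/(ζ·t_s) = 4/(0.559·0.0430) = 166 rad/s.

ω_n ≈ 166 rad/s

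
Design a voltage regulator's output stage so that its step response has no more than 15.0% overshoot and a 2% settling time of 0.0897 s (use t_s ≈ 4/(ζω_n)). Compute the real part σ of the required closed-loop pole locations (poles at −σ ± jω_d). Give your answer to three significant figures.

σ ≈ 44.6

The settling-time spec alone fixes σ = ζω_n = 4/t_s = 4/0.0897 = 44.6.
(Overshoot then fixes ζ = 0.517 and hence ω_d = σ·√(1−ζ²)/ζ = 73.8 rad/s.)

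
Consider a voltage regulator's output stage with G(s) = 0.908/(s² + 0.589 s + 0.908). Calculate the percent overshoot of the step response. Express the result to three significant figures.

%OS ≈ 36.0%

Matching coefficients with s² + 2ζω_n s + ω_n² gives ω_n² = 0.908 ⇒ ω_n = 0.953 rad/s, and ζ = 0.589/(2ω_n) = 0.309.
%OS = 100 e^{−πζ/√(1−ζ²)} with ζ = 0.309 gives 36.0%.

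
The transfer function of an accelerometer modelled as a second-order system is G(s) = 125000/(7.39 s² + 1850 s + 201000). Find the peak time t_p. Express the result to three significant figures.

t_p ≈ 0.0293 s

Dividing through by 7.39: denominator becomes s² + 250.3 s + 27200.
So ω_n = √27200 = 165 rad/s and ζ = 250.3/(2·165) = 0.759.
ω_d = ω_n√(1−ζ²) = 107 rad/s. t_p = π/ω_d = 0.0293 s.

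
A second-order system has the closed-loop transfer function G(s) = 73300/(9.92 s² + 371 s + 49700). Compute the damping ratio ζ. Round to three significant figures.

ζ ≈ 0.264

Dividing through by 9.92: denominator becomes s² + 37.40 s + 5010.
So ω_n = √5010 = 70.8 rad/s and ζ = 37.40/(2·70.8) = 0.264.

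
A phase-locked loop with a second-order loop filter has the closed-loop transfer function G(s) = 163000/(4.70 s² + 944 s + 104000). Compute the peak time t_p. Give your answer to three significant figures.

t_p ≈ 0.0286 s

Dividing through by 4.70: denominator becomes s² + 200.9 s + 22130.
So ω_n = √22130 = 149 rad/s and ζ = 200.9/(2·149) = 0.675.
ω_d = ω_n√(1−ζ²) = 110 rad/s. t_p = π/ω_d = 0.0286 s.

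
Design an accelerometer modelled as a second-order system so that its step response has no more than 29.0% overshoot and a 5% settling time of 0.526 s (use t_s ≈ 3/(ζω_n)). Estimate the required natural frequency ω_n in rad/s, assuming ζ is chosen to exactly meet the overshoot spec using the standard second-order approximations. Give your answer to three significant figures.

ω_n ≈ 15.6 rad/s

Inverting the overshoot relation: ζ = |ln 0.290|/√(π² + ln²0.290) = 0.367.
From t_s ≈ 3/(ζω_n): ω_n = 3/(ζ·t_s) = 3/(0.367·0.526) = 15.6 rad/s.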